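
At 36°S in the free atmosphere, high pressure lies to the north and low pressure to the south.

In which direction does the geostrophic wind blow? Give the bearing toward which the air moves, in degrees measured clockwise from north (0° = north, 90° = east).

090°

The pressure-gradient force points toward the south (bearing 180°).
Geostrophic balance: in the Southern Hemisphere the Coriolis force deflects motion to the left, so the geostrophic wind blows 90° to the left of the pressure-gradient force (low pressure on the right).
Rotating 180° by 90° counterclockwise gives 090° — the wind blows toward the east.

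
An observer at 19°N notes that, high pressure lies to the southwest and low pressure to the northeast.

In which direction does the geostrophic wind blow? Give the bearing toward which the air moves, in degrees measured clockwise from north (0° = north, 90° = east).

135°

The pressure-gradient force points toward the northeast (bearing 045°).
Geostrophic balance: in the Northern Hemisphere the Coriolis force deflects motion to the right, so the geostrophic wind blows 90° to the right of the pressure-gradient force (low pressure on the left).
Rotating 045° by 90° clockwise gives 135° — the wind blows toward the southeast.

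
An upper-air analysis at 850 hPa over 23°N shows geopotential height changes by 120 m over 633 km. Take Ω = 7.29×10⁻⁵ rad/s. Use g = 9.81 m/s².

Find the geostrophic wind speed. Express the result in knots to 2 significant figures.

Coriolis parameter at 23°N:
f = 2Ω sin φ = 2 × 7.29×10⁻⁵ × sin 23° = 5.70×10⁻⁵ s⁻¹
Height gradient: |∂Z/∂n| = 120 m / 633000 m = 1.90×10⁻⁴
On a pressure surface, geostrophic balance gives V_g = (g/f)|∂Z/∂n|:
V_g = 9.81 × 1.90×10⁻⁴ / 5.70×10⁻⁵ = 32.6 m/s
Converting: 32.6 m/s × 1.944 = 63 knots

63 knots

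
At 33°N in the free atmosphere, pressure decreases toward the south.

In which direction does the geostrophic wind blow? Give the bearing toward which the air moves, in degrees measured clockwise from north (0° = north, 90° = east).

The pressure-gradient force points toward the south (bearing 180°).
Geostrophic balance: in the Northern Hemisphere the Coriolis force deflects motion to the right, so the geostrophic wind blows 90° to the right of the pressure-gradient force (low pressure on the left).
Rotating 180° by 90° clockwise gives 270° — the wind blows toward the west.

270°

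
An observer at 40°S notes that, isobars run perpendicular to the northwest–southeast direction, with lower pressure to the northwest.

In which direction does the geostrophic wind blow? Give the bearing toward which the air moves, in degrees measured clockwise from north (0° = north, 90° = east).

The pressure-gradient force points toward the northwest (bearing 315°).
Geostrophic balance: in the Southern Hemisphere the Coriolis force deflects motion to the left, so the geostrophic wind blows 90° to the left of the pressure-gradient force (low pressure on the right).
Rotating 315° by 90° counterclockwise gives 225° — the wind blows toward the southwest.

225°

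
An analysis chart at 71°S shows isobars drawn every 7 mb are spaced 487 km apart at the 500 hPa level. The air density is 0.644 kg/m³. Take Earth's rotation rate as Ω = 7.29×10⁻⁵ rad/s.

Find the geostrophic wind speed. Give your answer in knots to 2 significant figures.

Coriolis parameter at 71°S:
f = 2Ω sin φ = 2 × 7.29×10⁻⁵ × sin 71° = 1.38×10⁻⁴ s⁻¹
Pressure gradient: |∂P/∂n| = 700 Pa / 487000 m = 1.44×10⁻³ Pa/m
Geostrophic balance (pressure-gradient force = Coriolis force):
V_g = (1/(fρ)) |∂P/∂n| = 1.44×10⁻³ / (1.38×10⁻⁴ × 0.644) = 16.2 m/s
Converting: 16.2 m/s × 1.944 = 31 knots

31 knots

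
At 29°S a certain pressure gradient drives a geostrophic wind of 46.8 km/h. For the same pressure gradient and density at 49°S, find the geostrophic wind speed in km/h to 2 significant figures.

With the same pressure gradient and density, V_g ∝ 1/f ∝ 1/sin φ.
V₂ = V₁ · sin φ₁ / sin φ₂ = 46.8 × sin 29° / sin 49°
V₂ = 46.8 × 0.4848/0.7547 = 30 km/h

30 km/h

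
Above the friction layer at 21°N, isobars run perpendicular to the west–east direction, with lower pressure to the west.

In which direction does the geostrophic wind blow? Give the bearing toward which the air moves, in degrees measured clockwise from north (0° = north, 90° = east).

000°

The pressure-gradient force points toward the west (bearing 270°).
Geostrophic balance: in the Northern Hemisphere the Coriolis force deflects motion to the right, so the geostrophic wind blows 90° to the right of the pressure-gradient force (low pressure on the left).
Rotating 270° by 90° clockwise gives 000° — the wind blows toward the north.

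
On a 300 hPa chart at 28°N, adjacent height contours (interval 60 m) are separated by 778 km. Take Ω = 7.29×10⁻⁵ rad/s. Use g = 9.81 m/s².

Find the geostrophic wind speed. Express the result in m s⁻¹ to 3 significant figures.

11.1 m s⁻¹

Coriolis parameter at 28°N:
f = 2Ω sin φ = 2 × 7.29×10⁻⁵ × sin 28° = 6.84×10⁻⁵ s⁻¹
Height gradient: |∂Z/∂n| = 60 m / 778000 m = 7.71×10⁻⁵
On a pressure surface, geostrophic balance gives V_g = (g/f)|∂Z/∂n|:
V_g = 9.81 × 7.71×10⁻⁵ / 6.84×10⁻⁵ = 11.1 m/s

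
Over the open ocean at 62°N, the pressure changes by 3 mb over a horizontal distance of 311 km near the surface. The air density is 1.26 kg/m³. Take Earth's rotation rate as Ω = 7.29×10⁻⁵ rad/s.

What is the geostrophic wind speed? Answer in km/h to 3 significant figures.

Coriolis parameter at 62°N:
f = 2Ω sin φ = 2 × 7.29×10⁻⁵ × sin 62° = 1.29×10⁻⁴ s⁻¹
Pressure gradient: |∂P/∂n| = 300 Pa / 311000 m = 9.65×10⁻⁴ Pa/m
Geostrophic balance (pressure-gradient force = Coriolis force):
V_g = (1/(fρ)) |∂P/∂n| = 9.65×10⁻⁴ / (1.29×10⁻⁴ × 1.26) = 5.95 m/s
Converting: 5.95 m/s × 3.6 = 21.4 km/h

21.4 km/h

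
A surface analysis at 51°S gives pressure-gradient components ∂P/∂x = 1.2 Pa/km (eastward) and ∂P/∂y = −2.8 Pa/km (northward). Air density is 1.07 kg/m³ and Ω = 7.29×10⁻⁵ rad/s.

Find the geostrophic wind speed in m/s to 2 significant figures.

Coriolis parameter at 51°S:
f = 2Ω sin φ = 2 × 7.29×10⁻⁵ × sin 51° = 1.13×10⁻⁴ s⁻¹
In the Southern Hemisphere f is negative: f = −1.13×10⁻⁴ s⁻¹.
Component geostrophic relations (x east, y north):
u_g = −(1/(fρ)) ∂P/∂y,  v_g = (1/(fρ)) ∂P/∂x
u_g = −(−2.8×10⁻³)/(−1.13×10⁻⁴ × 1.07) = −23.1 m/s;  v_g = (1.2×10⁻³)/(−1.13×10⁻⁴ × 1.07) = −9.90 m/s
|V_g| = √(u_g² + v_g²) = 25.1 m/s

25 m/s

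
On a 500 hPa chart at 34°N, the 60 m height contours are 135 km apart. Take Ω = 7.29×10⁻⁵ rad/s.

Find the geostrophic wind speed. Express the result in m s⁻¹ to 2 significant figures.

53 m s⁻¹

Coriolis parameter at 34°N:
f = 2Ω sin φ = 2 × 7.29×10⁻⁵ × sin 34° = 8.15×10⁻⁵ s⁻¹
Height gradient: |∂Z/∂n| = 60 m / 135000 m = 4.44×10⁻⁴
On a pressure surface, geostrophic balance gives V_g = (g/f)|∂Z/∂n|:
V_g = 9.81 × 4.44×10⁻⁴ / 8.15×10⁻⁵ = 53.5 m/s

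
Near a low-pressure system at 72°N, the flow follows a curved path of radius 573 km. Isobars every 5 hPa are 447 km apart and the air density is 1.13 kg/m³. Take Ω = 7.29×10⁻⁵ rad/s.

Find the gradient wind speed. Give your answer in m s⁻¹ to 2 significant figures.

6.6 m s⁻¹

Coriolis parameter at 72°N:
f = 2Ω sin φ = 2 × 7.29×10⁻⁵ × sin 72° = 1.39×10⁻⁴ s⁻¹
Pressure gradient: |∂P/∂n| = 500 Pa / 447000 m = 1.12×10⁻³ Pa/m
Geostrophic speed: V_g = |∂P/∂n|/(fρ) = 1.12×10⁻³/(1.39×10⁻⁴ × 1.13) = 7.14 m/s
Around a low, centrifugal force acts outward with Coriolis, so pressure-gradient force balances both:
(1/ρ)|∂P/∂n| = fV + V²/R  →  V² + fR·V − fR·V_g = 0
With fR = 1.39×10⁻⁴ × 573×10³ m = 79.5 m/s:
V = [−fR + √((fR)² + 4 fR V_g)]/2 = [−79.5 + √(79.5² + 4×79.5×7.14)]/2 = 6.59 m/s
Subgeostrophic (V < V_g = 7.14 m/s), as expected around a low.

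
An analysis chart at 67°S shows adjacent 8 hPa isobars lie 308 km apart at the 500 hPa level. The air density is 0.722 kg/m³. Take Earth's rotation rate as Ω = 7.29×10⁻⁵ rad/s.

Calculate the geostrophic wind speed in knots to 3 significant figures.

52.1 knots

Coriolis parameter at 67°S:
f = 2Ω sin φ = 2 × 7.29×10⁻⁵ × sin 67° = 1.34×10⁻⁴ s⁻¹
Pressure gradient: |∂P/∂n| = 800 Pa / 308000 m = 2.60×10⁻³ Pa/m
Geostrophic balance (pressure-gradient force = Coriolis force):
V_g = (1/(fρ)) |∂P/∂n| = 2.60×10⁻³ / (1.34×10⁻⁴ × 0.722) = 26.8 m/s
Converting: 26.8 m/s × 1.944 = 52.1 knots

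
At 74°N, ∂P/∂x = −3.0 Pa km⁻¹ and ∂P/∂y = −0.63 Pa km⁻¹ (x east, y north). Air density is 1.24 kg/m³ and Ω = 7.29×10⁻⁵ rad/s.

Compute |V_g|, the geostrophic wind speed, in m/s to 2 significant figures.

18 m/s

Coriolis parameter at 74°N:
f = 2Ω sin φ = 2 × 7.29×10⁻⁵ × sin 74° = 1.40×10⁻⁴ s⁻¹
Component geostrophic relations (x east, y north):
u_g = −(1/(fρ)) ∂P/∂y,  v_g = (1/(fρ)) ∂P/∂x
u_g = −(−0.63×10⁻³)/(1.40×10⁻⁴ × 1.24) = 3.63 m/s;  v_g = (−3.0×10⁻³)/(1.40×10⁻⁴ × 1.24) = −17.3 m/s
|V_g| = √(u_g² + v_g²) = 17.6 m/s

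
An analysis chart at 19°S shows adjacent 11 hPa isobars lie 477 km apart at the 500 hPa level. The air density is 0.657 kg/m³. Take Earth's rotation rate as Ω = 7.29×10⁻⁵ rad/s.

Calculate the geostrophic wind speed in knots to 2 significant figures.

Coriolis parameter at 19°S:
f = 2Ω sin φ = 2 × 7.29×10⁻⁵ × sin 19° = 4.75×10⁻⁵ s⁻¹
Pressure gradient: |∂P/∂n| = 1100 Pa / 477000 m = 2.31×10⁻³ Pa/m
Geostrophic balance (pressure-gradient force = Coriolis force):
V_g = (1/(fρ)) |∂P/∂n| = 2.31×10⁻³ / (4.75×10⁻⁵ × 0.657) = 73.9 m/s
Converting: 73.9 m/s × 1.944 = 140 knots

140 knots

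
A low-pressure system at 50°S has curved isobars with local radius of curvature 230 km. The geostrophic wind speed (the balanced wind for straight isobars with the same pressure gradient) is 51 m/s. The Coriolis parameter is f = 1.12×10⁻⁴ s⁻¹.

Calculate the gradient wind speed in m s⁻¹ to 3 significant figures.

Around a low, centrifugal force acts outward with Coriolis, so pressure-gradient force balances both:
(1/ρ)|∂P/∂n| = fV + V²/R  →  V² + fR·V − fR·V_g = 0
With fR = 1.12×10⁻⁴ × 230×10³ m = 25.8 m/s:
V = [−fR + √((fR)² + 4 fR V_g)]/2 = [−25.8 + √(25.8² + 4×25.8×51)]/2 = 25.6 m/s
Subgeostrophic (V < V_g = 51 m/s), as expected around a low.

25.6 m s⁻¹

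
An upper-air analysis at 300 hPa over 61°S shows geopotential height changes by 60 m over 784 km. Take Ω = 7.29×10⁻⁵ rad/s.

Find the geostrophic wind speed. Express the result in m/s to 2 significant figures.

5.9 m/s

Coriolis parameter at 61°S:
f = 2Ω sin φ = 2 × 7.29×10⁻⁵ × sin 61° = 1.28×10⁻⁴ s⁻¹
Height gradient: |∂Z/∂n| = 60 m / 784000 m = 7.65×10⁻⁵
On a pressure surface, geostrophic balance gives V_g = (g/f)|∂Z/∂n|:
V_g = 9.81 × 7.65×10⁻⁵ / 1.28×10⁻⁴ = 5.89 m/s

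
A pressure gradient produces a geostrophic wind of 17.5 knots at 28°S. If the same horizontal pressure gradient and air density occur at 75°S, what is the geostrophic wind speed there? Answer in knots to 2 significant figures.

With the same pressure gradient and density, V_g ∝ 1/f ∝ 1/sin φ.
V₂ = V₁ · sin φ₁ / sin φ₂ = 17.5 × sin 28° / sin 75°
V₂ = 17.5 × 0.4695/0.9659 = 8.5 knots

8.5 knots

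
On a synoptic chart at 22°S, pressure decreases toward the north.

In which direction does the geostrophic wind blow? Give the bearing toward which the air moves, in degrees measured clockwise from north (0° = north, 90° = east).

The pressure-gradient force points toward the north (bearing 000°).
Geostrophic balance: in the Southern Hemisphere the Coriolis force deflects motion to the left, so the geostrophic wind blows 90° to the left of the pressure-gradient force (low pressure on the right).
Rotating 000° by 90° counterclockwise gives 270° — the wind blows toward the west.

270°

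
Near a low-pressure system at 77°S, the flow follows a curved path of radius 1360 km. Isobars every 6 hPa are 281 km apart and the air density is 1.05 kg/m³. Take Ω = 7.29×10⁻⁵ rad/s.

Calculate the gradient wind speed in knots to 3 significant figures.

Coriolis parameter at 77°S:
f = 2Ω sin φ = 2 × 7.29×10⁻⁵ × sin 77° = 1.42×10⁻⁴ s⁻¹
Pressure gradient: |∂P/∂n| = 600 Pa / 281000 m = 2.14×10⁻³ Pa/m
Geostrophic speed: V_g = |∂P/∂n|/(fρ) = 2.14×10⁻³/(1.42×10⁻⁴ × 1.05) = 14.3 m/s
Around a low, centrifugal force acts outward with Coriolis, so pressure-gradient force balances both:
(1/ρ)|∂P/∂n| = fV + V²/R  →  V² + fR·V − fR·V_g = 0
With fR = 1.42×10⁻⁴ × 1360×10³ m = 193 m/s:
V = [−fR + √((fR)² + 4 fR V_g)]/2 = [−193 + √(193² + 4×193×14.3)]/2 = 13.4 m/s
Subgeostrophic (V < V_g = 14.3 m/s), as expected around a low.
Converting: 13.4 m/s × 1.944 = 26.0 knots

26.0 knots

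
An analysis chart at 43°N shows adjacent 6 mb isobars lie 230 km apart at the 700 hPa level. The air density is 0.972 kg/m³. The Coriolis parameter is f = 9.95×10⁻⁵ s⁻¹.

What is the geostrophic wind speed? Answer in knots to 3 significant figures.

Pressure gradient: |∂P/∂n| = 600 Pa / 230000 m = 2.61×10⁻³ Pa/m
Geostrophic balance (pressure-gradient force = Coriolis force):
V_g = (1/(fρ)) |∂P/∂n| = 2.61×10⁻³ / (9.95×10⁻⁵ × 0.972) = 27.0 m/s
Converting: 27.0 m/s × 1.944 = 52.4 knots

52.4 knots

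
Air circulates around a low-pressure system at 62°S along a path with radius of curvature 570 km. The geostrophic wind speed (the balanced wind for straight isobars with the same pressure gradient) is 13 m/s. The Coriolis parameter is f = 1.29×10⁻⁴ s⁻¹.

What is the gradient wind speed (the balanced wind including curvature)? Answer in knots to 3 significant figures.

Around a low, centrifugal force acts outward with Coriolis, so pressure-gradient force balances both:
(1/ρ)|∂P/∂n| = fV + V²/R  →  V² + fR·V − fR·V_g = 0
With fR = 1.29×10⁻⁴ × 570×10³ m = 73.5 m/s:
V = [−fR + √((fR)² + 4 fR V_g)]/2 = [−73.5 + √(73.5² + 4×73.5×13)]/2 = 11.3 m/s
Subgeostrophic (V < V_g = 13 m/s), as expected around a low.
Converting: 11.3 m/s × 1.944 = 21.9 knots

21.9 knots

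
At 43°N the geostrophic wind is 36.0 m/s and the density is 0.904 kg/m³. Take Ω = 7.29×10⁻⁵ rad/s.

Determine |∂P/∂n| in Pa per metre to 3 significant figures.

Coriolis parameter at 43°N:
f = 2Ω sin φ = 2 × 7.29×10⁻⁵ × sin 43° = 9.94×10⁻⁵ s⁻¹
Geostrophic balance rearranged: |∂P/∂n| = f ρ V_g
|∂P/∂n| = 9.94×10⁻⁵ × 0.904 × 36.0 = 3.24×10⁻³ Pa/m

3.24×10⁻³ Pa/m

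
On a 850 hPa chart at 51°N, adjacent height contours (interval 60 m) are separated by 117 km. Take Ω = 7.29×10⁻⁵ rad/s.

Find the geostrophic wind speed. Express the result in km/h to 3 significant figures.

Coriolis parameter at 51°N:
f = 2Ω sin φ = 2 × 7.29×10⁻⁵ × sin 51° = 1.13×10⁻⁴ s⁻¹
Height gradient: |∂Z/∂n| = 60 m / 117000 m = 5.13×10⁻⁴
On a pressure surface, geostrophic balance gives V_g = (g/f)|∂Z/∂n|:
V_g = 9.81 × 5.13×10⁻⁴ / 1.13×10⁻⁴ = 44.4 m/s
Converting: 44.4 m/s × 3.6 = 160 km/h

160 km/h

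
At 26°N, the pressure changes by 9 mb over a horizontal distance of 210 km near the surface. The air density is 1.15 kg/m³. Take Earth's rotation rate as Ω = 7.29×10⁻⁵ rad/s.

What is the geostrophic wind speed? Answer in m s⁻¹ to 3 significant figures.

Coriolis parameter at 26°N:
f = 2Ω sin φ = 2 × 7.29×10⁻⁵ × sin 26° = 6.39×10⁻⁵ s⁻¹
Pressure gradient: |∂P/∂n| = 900 Pa / 210000 m = 4.29×10⁻³ Pa/m
Geostrophic balance (pressure-gradient force = Coriolis force):
V_g = (1/(fρ)) |∂P/∂n| = 4.29×10⁻³ / (6.39×10⁻⁵ × 1.15) = 58.3 m/s

58.3 m s⁻¹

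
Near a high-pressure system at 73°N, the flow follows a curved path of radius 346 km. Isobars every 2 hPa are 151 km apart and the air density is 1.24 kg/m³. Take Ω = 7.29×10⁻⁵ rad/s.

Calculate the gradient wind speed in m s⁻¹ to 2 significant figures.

9.6 m s⁻¹

Coriolis parameter at 73°N:
f = 2Ω sin φ = 2 × 7.29×10⁻⁵ × sin 73° = 1.39×10⁻⁴ s⁻¹
Pressure gradient: |∂P/∂n| = 200 Pa / 151000 m = 1.32×10⁻³ Pa/m
Geostrophic speed: V_g = |∂P/∂n|/(fρ) = 1.32×10⁻³/(1.39×10⁻⁴ × 1.24) = 7.66 m/s
Around a high, pressure-gradient force acts outward with centrifugal, so Coriolis balances both:
fV = (1/ρ)|∂P/∂n| + V²/R  →  V² − fR·V + fR·V_g = 0
With fR = 1.39×10⁻⁴ × 346×10³ m = 48.2 m/s:
V = [fR − √((fR)² − 4 fR V_g)]/2 = [48.2 − √(48.2² − 4×48.2×7.66)]/2 = 9.55 m/s
Supergeostrophic (V > V_g = 7.66 m/s), as expected around a high.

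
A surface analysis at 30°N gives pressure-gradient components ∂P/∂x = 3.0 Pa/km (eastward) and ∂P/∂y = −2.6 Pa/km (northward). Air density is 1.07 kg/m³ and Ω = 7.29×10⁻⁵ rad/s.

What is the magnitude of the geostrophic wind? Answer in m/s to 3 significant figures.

50.9 m/s

Coriolis parameter at 30°N:
f = 2Ω sin φ = 2 × 7.29×10⁻⁵ × sin 30° = 7.29×10⁻⁵ s⁻¹
Component geostrophic relations (x east, y north):
u_g = −(1/(fρ)) ∂P/∂y,  v_g = (1/(fρ)) ∂P/∂x
u_g = −(−2.6×10⁻³)/(7.29×10⁻⁵ × 1.07) = 33.3 m/s;  v_g = (3.0×10⁻³)/(7.29×10⁻⁵ × 1.07) = 38.5 m/s
|V_g| = √(u_g² + v_g²) = 50.9 m/s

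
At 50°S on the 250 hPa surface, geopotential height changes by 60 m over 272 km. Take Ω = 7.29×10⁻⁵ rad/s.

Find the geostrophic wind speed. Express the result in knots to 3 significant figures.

Coriolis parameter at 50°S:
f = 2Ω sin φ = 2 × 7.29×10⁻⁵ × sin 50° = 1.12×10⁻⁴ s⁻¹
Height gradient: |∂Z/∂n| = 60 m / 272000 m = 2.21×10⁻⁴
On a pressure surface, geostrophic balance gives V_g = (g/f)|∂Z/∂n|:
V_g = 9.81 × 2.21×10⁻⁴ / 1.12×10⁻⁴ = 19.4 m/s
Converting: 19.4 m/s × 1.944 = 37.7 knots

37.7 knots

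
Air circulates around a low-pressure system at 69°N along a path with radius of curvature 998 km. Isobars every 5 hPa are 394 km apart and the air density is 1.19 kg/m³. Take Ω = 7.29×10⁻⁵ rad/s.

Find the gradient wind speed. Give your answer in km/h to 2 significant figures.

27 km/h

Coriolis parameter at 69°N:
f = 2Ω sin φ = 2 × 7.29×10⁻⁵ × sin 69° = 1.36×10⁻⁴ s⁻¹
Pressure gradient: |∂P/∂n| = 500 Pa / 394000 m = 1.27×10⁻³ Pa/m
Geostrophic speed: V_g = |∂P/∂n|/(fρ) = 1.27×10⁻³/(1.36×10⁻⁴ × 1.19) = 7.83 m/s
Around a low, centrifugal force acts outward with Coriolis, so pressure-gradient force balances both:
(1/ρ)|∂P/∂n| = fV + V²/R  →  V² + fR·V − fR·V_g = 0
With fR = 1.36×10⁻⁴ × 998×10³ m = 136 m/s:
V = [−fR + √((fR)² + 4 fR V_g)]/2 = [−136 + √(136² + 4×136×7.83)]/2 = 7.43 m/s
Subgeostrophic (V < V_g = 7.83 m/s), as expected around a low.
Converting: 7.43 m/s × 3.6 = 27 km/h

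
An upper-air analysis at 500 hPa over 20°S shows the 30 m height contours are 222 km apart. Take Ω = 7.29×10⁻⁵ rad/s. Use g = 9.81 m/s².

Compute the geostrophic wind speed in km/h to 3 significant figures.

95.7 km/h

Coriolis parameter at 20°S:
f = 2Ω sin φ = 2 × 7.29×10⁻⁵ × sin 20° = 4.99×10⁻⁵ s⁻¹
Height gradient: |∂Z/∂n| = 30 m / 222000 m = 1.35×10⁻⁴
On a pressure surface, geostrophic balance gives V_g = (g/f)|∂Z/∂n|:
V_g = 9.81 × 1.35×10⁻⁴ / 4.99×10⁻⁵ = 26.6 m/s
Converting: 26.6 m/s × 3.6 = 95.7 km/h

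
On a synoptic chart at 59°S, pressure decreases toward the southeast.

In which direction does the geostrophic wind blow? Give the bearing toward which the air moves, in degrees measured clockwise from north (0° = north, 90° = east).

The pressure-gradient force points toward the southeast (bearing 135°).
Geostrophic balance: in the Southern Hemisphere the Coriolis force deflects motion to the left, so the geostrophic wind blows 90° to the left of the pressure-gradient force (low pressure on the right).
Rotating 135° by 90° counterclockwise gives 045° — the wind blows toward the northeast.

045°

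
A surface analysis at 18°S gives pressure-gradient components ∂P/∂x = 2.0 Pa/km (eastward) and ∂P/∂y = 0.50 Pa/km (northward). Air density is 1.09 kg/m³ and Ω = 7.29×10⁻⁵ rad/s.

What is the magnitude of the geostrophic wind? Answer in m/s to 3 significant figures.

42.0 m/s

Coriolis parameter at 18°S:
f = 2Ω sin φ = 2 × 7.29×10⁻⁵ × sin 18° = 4.51×10⁻⁵ s⁻¹
In the Southern Hemisphere f is negative: f = −4.51×10⁻⁵ s⁻¹.
Component geostrophic relations (x east, y north):
u_g = −(1/(fρ)) ∂P/∂y,  v_g = (1/(fρ)) ∂P/∂x
u_g = −(0.50×10⁻³)/(−4.51×10⁻⁵ × 1.09) = 10.2 m/s;  v_g = (2.0×10⁻³)/(−4.51×10⁻⁵ × 1.09) = −40.7 m/s
|V_g| = √(u_g² + v_g²) = 42.0 m/s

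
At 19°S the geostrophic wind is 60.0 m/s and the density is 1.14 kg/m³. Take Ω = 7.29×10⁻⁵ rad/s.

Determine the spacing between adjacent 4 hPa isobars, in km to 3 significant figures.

123 km

Coriolis parameter at 19°S:
f = 2Ω sin φ = 2 × 7.29×10⁻⁵ × sin 19° = 4.75×10⁻⁵ s⁻¹
Geostrophic balance rearranged: |∂P/∂n| = f ρ V_g
|∂P/∂n| = 4.75×10⁻⁵ × 1.14 × 60.0 = 3.25×10⁻³ Pa/m
Isobar spacing: Δn = ΔP/|∂P/∂n| = 400 Pa / 3.25×10⁻³ Pa/m = 123198 m ≈ 123 km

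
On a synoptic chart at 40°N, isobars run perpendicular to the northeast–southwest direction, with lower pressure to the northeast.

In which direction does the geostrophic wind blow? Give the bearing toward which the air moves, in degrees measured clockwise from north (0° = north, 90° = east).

135°

The pressure-gradient force points toward the northeast (bearing 045°).
Geostrophic balance: in the Northern Hemisphere the Coriolis force deflects motion to the right, so the geostrophic wind blows 90° to the right of the pressure-gradient force (low pressure on the left).
Rotating 045° by 90° clockwise gives 135° — the wind blows toward the southeast.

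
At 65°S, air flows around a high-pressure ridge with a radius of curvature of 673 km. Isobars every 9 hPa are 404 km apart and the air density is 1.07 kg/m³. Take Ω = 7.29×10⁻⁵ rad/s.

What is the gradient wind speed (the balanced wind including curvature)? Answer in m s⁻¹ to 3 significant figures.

20.5 m s⁻¹

Coriolis parameter at 65°S:
f = 2Ω sin φ = 2 × 7.29×10⁻⁵ × sin 65° = 1.32×10⁻⁴ s⁻¹
Pressure gradient: |∂P/∂n| = 900 Pa / 404000 m = 2.23×10⁻³ Pa/m
Geostrophic speed: V_g = |∂P/∂n|/(fρ) = 2.23×10⁻³/(1.32×10⁻⁴ × 1.07) = 15.8 m/s
Around a high, pressure-gradient force acts outward with centrifugal, so Coriolis balances both:
fV = (1/ρ)|∂P/∂n| + V²/R  →  V² − fR·V + fR·V_g = 0
With fR = 1.32×10⁻⁴ × 673×10³ m = 88.9 m/s:
V = [fR − √((fR)² − 4 fR V_g)]/2 = [88.9 − √(88.9² − 4×88.9×15.8)]/2 = 20.5 m/s
Supergeostrophic (V > V_g = 15.8 m/s), as expected around a high.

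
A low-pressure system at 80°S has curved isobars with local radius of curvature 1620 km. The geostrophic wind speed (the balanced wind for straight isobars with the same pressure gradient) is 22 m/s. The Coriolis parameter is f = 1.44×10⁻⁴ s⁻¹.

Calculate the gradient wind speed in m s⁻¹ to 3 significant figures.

20.2 m s⁻¹

Around a low, centrifugal force acts outward with Coriolis, so pressure-gradient force balances both:
(1/ρ)|∂P/∂n| = fV + V²/R  →  V² + fR·V − fR·V_g = 0
With fR = 1.44×10⁻⁴ × 1620×10³ m = 233 m/s:
V = [−fR + √((fR)² + 4 fR V_g)]/2 = [−233 + √(233² + 4×233×22)]/2 = 20.2 m/s
Subgeostrophic (V < V_g = 22 m/s), as expected around a low.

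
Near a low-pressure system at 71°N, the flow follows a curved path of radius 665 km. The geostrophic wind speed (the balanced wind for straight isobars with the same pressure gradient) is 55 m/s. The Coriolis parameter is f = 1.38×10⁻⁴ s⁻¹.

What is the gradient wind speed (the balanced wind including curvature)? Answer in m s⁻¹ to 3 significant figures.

38.7 m s⁻¹

Around a low, centrifugal force acts outward with Coriolis, so pressure-gradient force balances both:
(1/ρ)|∂P/∂n| = fV + V²/R  →  V² + fR·V − fR·V_g = 0
With fR = 1.38×10⁻⁴ × 665×10³ m = 91.8 m/s:
V = [−fR + √((fR)² + 4 fR V_g)]/2 = [−91.8 + √(91.8² + 4×91.8×55)]/2 = 38.7 m/s
Subgeostrophic (V < V_g = 55 m/s), as expected around a low.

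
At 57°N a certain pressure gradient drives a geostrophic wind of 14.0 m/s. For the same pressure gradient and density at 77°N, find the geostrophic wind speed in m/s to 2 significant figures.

12 m/s

With the same pressure gradient and density, V_g ∝ 1/f ∝ 1/sin φ.
V₂ = V₁ · sin φ₁ / sin φ₂ = 14.0 × sin 57° / sin 77°
V₂ = 14.0 × 0.8387/0.9744 = 12 m/s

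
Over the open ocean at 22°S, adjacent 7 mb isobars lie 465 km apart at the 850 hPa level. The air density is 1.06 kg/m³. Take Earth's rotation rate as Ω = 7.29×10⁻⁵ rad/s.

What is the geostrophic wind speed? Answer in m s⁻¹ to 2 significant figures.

26 m s⁻¹

Coriolis parameter at 22°S:
f = 2Ω sin φ = 2 × 7.29×10⁻⁵ × sin 22° = 5.46×10⁻⁵ s⁻¹
Pressure gradient: |∂P/∂n| = 700 Pa / 465000 m = 1.51×10⁻³ Pa/m
Geostrophic balance (pressure-gradient force = Coriolis force):
V_g = (1/(fρ)) |∂P/∂n| = 1.51×10⁻³ / (5.46×10⁻⁵ × 1.06) = 26.0 m/s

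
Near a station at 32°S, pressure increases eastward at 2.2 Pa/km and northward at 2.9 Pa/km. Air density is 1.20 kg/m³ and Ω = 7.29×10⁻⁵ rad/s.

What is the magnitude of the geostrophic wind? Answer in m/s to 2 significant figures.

Coriolis parameter at 32°S:
f = 2Ω sin φ = 2 × 7.29×10⁻⁵ × sin 32° = 7.73×10⁻⁵ s⁻¹
In the Southern Hemisphere f is negative: f = −7.73×10⁻⁵ s⁻¹.
Component geostrophic relations (x east, y north):
u_g = −(1/(fρ)) ∂P/∂y,  v_g = (1/(fρ)) ∂P/∂x
u_g = −(2.9×10⁻³)/(−7.73×10⁻⁵ × 1.20) = 31.3 m/s;  v_g = (2.2×10⁻³)/(−7.73×10⁻⁵ × 1.20) = −23.7 m/s
|V_g| = √(u_g² + v_g²) = 39.3 m/s

39 m/s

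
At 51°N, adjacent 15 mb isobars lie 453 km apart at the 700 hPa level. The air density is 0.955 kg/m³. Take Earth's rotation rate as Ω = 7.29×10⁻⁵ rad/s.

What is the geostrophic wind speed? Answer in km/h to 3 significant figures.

110 km/h

Coriolis parameter at 51°N:
f = 2Ω sin φ = 2 × 7.29×10⁻⁵ × sin 51° = 1.13×10⁻⁴ s⁻¹
Pressure gradient: |∂P/∂n| = 1500 Pa / 453000 m = 3.31×10⁻³ Pa/m
Geostrophic balance (pressure-gradient force = Coriolis force):
V_g = (1/(fρ)) |∂P/∂n| = 3.31×10⁻³ / (1.13×10⁻⁴ × 0.955) = 30.6 m/s
Converting: 30.6 m/s × 3.6 = 110 km/h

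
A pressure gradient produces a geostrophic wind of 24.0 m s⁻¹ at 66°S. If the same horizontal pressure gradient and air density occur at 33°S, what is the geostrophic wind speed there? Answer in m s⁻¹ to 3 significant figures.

With the same pressure gradient and density, V_g ∝ 1/f ∝ 1/sin φ.
V₂ = V₁ · sin φ₁ / sin φ₂ = 24.0 × sin 66° / sin 33°
V₂ = 24.0 × 0.9135/0.5446 = 40.3 m s⁻¹

40.3 m s⁻¹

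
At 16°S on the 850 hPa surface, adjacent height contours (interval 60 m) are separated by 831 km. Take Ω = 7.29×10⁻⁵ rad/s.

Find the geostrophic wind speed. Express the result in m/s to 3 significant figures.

Coriolis parameter at 16°S:
f = 2Ω sin φ = 2 × 7.29×10⁻⁵ × sin 16° = 4.02×10⁻⁵ s⁻¹
Height gradient: |∂Z/∂n| = 60 m / 831000 m = 7.22×10⁻⁵
On a pressure surface, geostrophic balance gives V_g = (g/f)|∂Z/∂n|:
V_g = 9.81 × 7.22×10⁻⁵ / 4.02×10⁻⁵ = 17.6 m/s

17.6 m/s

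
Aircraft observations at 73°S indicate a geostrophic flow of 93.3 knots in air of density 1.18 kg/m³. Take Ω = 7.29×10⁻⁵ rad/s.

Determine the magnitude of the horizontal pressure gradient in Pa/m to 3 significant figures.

7.90×10⁻³ Pa/m

Coriolis parameter at 73°S:
f = 2Ω sin φ = 2 × 7.29×10⁻⁵ × sin 73° = 1.39×10⁻⁴ s⁻¹
Wind speed in SI: 93.3 knots = 48.0 m/s
Geostrophic balance rearranged: |∂P/∂n| = f ρ V_g
|∂P/∂n| = 1.39×10⁻⁴ × 1.18 × 48.0 = 7.90×10⁻³ Pa/m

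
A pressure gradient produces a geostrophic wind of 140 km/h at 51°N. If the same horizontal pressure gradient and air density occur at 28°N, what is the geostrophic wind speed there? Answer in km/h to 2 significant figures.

With the same pressure gradient and density, V_g ∝ 1/f ∝ 1/sin φ.
V₂ = V₁ · sin φ₁ / sin φ₂ = 140 × sin 51° / sin 28°
V₂ = 140 × 0.7771/0.4695 = 230 km/h

230 km/h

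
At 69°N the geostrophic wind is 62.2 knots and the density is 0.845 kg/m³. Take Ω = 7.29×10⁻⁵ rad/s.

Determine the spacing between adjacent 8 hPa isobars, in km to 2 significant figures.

220 km

Coriolis parameter at 69°N:
f = 2Ω sin φ = 2 × 7.29×10⁻⁵ × sin 69° = 1.36×10⁻⁴ s⁻¹
Wind speed in SI: 62.2 knots = 32.0 m/s
Geostrophic balance rearranged: |∂P/∂n| = f ρ V_g
|∂P/∂n| = 1.36×10⁻⁴ × 0.845 × 32.0 = 3.68×10⁻³ Pa/m
Isobar spacing: Δn = ΔP/|∂P/∂n| = 800 Pa / 3.68×10⁻³ Pa/m = 217368 m ≈ 220 km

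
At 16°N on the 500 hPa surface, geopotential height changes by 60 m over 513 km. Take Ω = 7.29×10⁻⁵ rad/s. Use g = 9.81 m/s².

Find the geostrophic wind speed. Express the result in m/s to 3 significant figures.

28.6 m/s

Coriolis parameter at 16°N:
f = 2Ω sin φ = 2 × 7.29×10⁻⁵ × sin 16° = 4.02×10⁻⁵ s⁻¹
Height gradient: |∂Z/∂n| = 60 m / 513000 m = 1.17×10⁻⁴
On a pressure surface, geostrophic balance gives V_g = (g/f)|∂Z/∂n|:
V_g = 9.81 × 1.17×10⁻⁴ / 4.02×10⁻⁵ = 28.6 m/s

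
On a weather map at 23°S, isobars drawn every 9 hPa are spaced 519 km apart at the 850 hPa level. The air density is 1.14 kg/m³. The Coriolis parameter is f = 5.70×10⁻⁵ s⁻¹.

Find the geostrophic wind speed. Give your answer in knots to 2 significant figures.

Pressure gradient: |∂P/∂n| = 900 Pa / 519000 m = 1.73×10⁻³ Pa/m
Geostrophic balance (pressure-gradient force = Coriolis force):
V_g = (1/(fρ)) |∂P/∂n| = 1.73×10⁻³ / (5.70×10⁻⁵ × 1.14) = 26.7 m/s
Converting: 26.7 m/s × 1.944 = 52 knots

52 knots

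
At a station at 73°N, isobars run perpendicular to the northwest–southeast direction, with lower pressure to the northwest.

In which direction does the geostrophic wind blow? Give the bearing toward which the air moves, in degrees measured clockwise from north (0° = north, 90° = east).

045°

The pressure-gradient force points toward the northwest (bearing 315°).
Geostrophic balance: in the Northern Hemisphere the Coriolis force deflects motion to the right, so the geostrophic wind blows 90° to the right of the pressure-gradient force (low pressure on the left).
Rotating 315° by 90° clockwise gives 045° — the wind blows toward the northeast.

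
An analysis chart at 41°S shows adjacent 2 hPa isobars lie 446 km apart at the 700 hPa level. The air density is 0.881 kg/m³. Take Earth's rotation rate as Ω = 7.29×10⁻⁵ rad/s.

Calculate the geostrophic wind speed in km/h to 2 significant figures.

Coriolis parameter at 41°S:
f = 2Ω sin φ = 2 × 7.29×10⁻⁵ × sin 41° = 9.57×10⁻⁵ s⁻¹
Pressure gradient: |∂P/∂n| = 200 Pa / 446000 m = 4.48×10⁻⁴ Pa/m
Geostrophic balance (pressure-gradient force = Coriolis force):
V_g = (1/(fρ)) |∂P/∂n| = 4.48×10⁻⁴ / (9.57×10⁻⁵ × 0.881) = 5.32 m/s
Converting: 5.32 m/s × 3.6 = 19 km/h

19 km/h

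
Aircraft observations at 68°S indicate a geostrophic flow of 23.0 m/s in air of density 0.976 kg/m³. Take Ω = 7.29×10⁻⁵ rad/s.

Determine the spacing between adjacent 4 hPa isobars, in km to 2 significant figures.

Coriolis parameter at 68°S:
f = 2Ω sin φ = 2 × 7.29×10⁻⁵ × sin 68° = 1.35×10⁻⁴ s⁻¹
Geostrophic balance rearranged: |∂P/∂n| = f ρ V_g
|∂P/∂n| = 1.35×10⁻⁴ × 0.976 × 23.0 = 3.03×10⁻³ Pa/m
Isobar spacing: Δn = ΔP/|∂P/∂n| = 400 Pa / 3.03×10⁻³ Pa/m = 131813 m ≈ 130 km

130 km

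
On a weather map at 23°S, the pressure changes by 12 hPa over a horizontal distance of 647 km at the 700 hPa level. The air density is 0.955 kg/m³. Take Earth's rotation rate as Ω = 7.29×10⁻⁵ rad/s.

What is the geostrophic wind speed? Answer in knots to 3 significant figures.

66.3 knots

Coriolis parameter at 23°S:
f = 2Ω sin φ = 2 × 7.29×10⁻⁵ × sin 23° = 5.70×10⁻⁵ s⁻¹
Pressure gradient: |∂P/∂n| = 1200 Pa / 647000 m = 1.85×10⁻³ Pa/m
Geostrophic balance (pressure-gradient force = Coriolis force):
V_g = (1/(fρ)) |∂P/∂n| = 1.85×10⁻³ / (5.70×10⁻⁵ × 0.955) = 34.1 m/s
Converting: 34.1 m/s × 1.944 = 66.3 knots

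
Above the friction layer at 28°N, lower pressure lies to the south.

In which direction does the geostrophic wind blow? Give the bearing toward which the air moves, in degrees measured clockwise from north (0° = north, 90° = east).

270°

The pressure-gradient force points toward the south (bearing 180°).
Geostrophic balance: in the Northern Hemisphere the Coriolis force deflects motion to the right, so the geostrophic wind blows 90° to the right of the pressure-gradient force (low pressure on the left).
Rotating 180° by 90° clockwise gives 270° — the wind blows toward the west.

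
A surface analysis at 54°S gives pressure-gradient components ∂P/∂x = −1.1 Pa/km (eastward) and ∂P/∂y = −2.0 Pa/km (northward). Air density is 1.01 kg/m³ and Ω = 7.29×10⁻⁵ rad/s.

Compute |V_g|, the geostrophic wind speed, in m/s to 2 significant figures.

Coriolis parameter at 54°S:
f = 2Ω sin φ = 2 × 7.29×10⁻⁵ × sin 54° = 1.18×10⁻⁴ s⁻¹
In the Southern Hemisphere f is negative: f = −1.18×10⁻⁴ s⁻¹.
Component geostrophic relations (x east, y north):
u_g = −(1/(fρ)) ∂P/∂y,  v_g = (1/(fρ)) ∂P/∂x
u_g = −(−2.0×10⁻³)/(−1.18×10⁻⁴ × 1.01) = −16.8 m/s;  v_g = (−1.1×10⁻³)/(−1.18×10⁻⁴ × 1.01) = 9.23 m/s
|V_g| = √(u_g² + v_g²) = 19.2 m/s

19 m/s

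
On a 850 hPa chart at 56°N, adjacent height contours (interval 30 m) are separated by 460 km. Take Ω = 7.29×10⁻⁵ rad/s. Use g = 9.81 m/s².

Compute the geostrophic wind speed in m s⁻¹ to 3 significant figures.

Coriolis parameter at 56°N:
f = 2Ω sin φ = 2 × 7.29×10⁻⁵ × sin 56° = 1.21×10⁻⁴ s⁻¹
Height gradient: |∂Z/∂n| = 30 m / 460000 m = 6.52×10⁻⁵
On a pressure surface, geostrophic balance gives V_g = (g/f)|∂Z/∂n|:
V_g = 9.81 × 6.52×10⁻⁵ / 1.21×10⁻⁴ = 5.29 m/s

5.29 m s⁻¹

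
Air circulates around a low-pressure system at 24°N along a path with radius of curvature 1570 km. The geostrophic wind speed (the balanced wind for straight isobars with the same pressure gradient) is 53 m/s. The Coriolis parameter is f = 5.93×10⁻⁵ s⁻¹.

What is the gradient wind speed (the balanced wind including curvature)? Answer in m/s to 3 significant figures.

Around a low, centrifugal force acts outward with Coriolis, so pressure-gradient force balances both:
(1/ρ)|∂P/∂n| = fV + V²/R  →  V² + fR·V − fR·V_g = 0
With fR = 5.93×10⁻⁵ × 1570×10³ m = 93.1 m/s:
V = [−fR + √((fR)² + 4 fR V_g)]/2 = [−93.1 + √(93.1² + 4×93.1×53)]/2 = 37.7 m/s
Subgeostrophic (V < V_g = 53 m/s), as expected around a low.

37.7 m/s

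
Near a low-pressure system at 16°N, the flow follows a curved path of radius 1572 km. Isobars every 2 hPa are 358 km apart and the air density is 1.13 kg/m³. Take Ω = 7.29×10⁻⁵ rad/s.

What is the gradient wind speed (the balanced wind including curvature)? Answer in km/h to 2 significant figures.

38 km/h

Coriolis parameter at 16°N:
f = 2Ω sin φ = 2 × 7.29×10⁻⁵ × sin 16° = 4.02×10⁻⁵ s⁻¹
Pressure gradient: |∂P/∂n| = 200 Pa / 358000 m = 5.59×10⁻⁴ Pa/m
Geostrophic speed: V_g = |∂P/∂n|/(fρ) = 5.59×10⁻⁴/(4.02×10⁻⁵ × 1.13) = 12.3 m/s
Around a low, centrifugal force acts outward with Coriolis, so pressure-gradient force balances both:
(1/ρ)|∂P/∂n| = fV + V²/R  →  V² + fR·V − fR·V_g = 0
With fR = 4.02×10⁻⁵ × 1572×10³ m = 63.2 m/s:
V = [−fR + √((fR)² + 4 fR V_g)]/2 = [−63.2 + √(63.2² + 4×63.2×12.3)]/2 = 10.5 m/s
Subgeostrophic (V < V_g = 12.3 m/s), as expected around a low.
Converting: 10.5 m/s × 3.6 = 38 km/h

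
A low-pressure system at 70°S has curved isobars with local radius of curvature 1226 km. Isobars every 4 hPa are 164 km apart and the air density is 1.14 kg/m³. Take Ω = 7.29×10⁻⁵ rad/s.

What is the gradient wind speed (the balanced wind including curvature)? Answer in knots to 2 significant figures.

Coriolis parameter at 70°S:
f = 2Ω sin φ = 2 × 7.29×10⁻⁵ × sin 70° = 1.37×10⁻⁴ s⁻¹
Pressure gradient: |∂P/∂n| = 400 Pa / 164000 m = 2.44×10⁻³ Pa/m
Geostrophic speed: V_g = |∂P/∂n|/(fρ) = 2.44×10⁻³/(1.37×10⁻⁴ × 1.14) = 15.6 m/s
Around a low, centrifugal force acts outward with Coriolis, so pressure-gradient force balances both:
(1/ρ)|∂P/∂n| = fV + V²/R  →  V² + fR·V − fR·V_g = 0
With fR = 1.37×10⁻⁴ × 1226×10³ m = 168 m/s:
V = [−fR + √((fR)² + 4 fR V_g)]/2 = [−168 + √(168² + 4×168×15.6)]/2 = 14.4 m/s
Subgeostrophic (V < V_g = 15.6 m/s), as expected around a low.
Converting: 14.4 m/s × 1.944 = 28 knots

28 knots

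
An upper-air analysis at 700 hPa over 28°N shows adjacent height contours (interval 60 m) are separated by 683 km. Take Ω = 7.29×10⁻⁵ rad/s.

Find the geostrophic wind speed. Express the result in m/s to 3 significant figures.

12.6 m/s

Coriolis parameter at 28°N:
f = 2Ω sin φ = 2 × 7.29×10⁻⁵ × sin 28° = 6.84×10⁻⁵ s⁻¹
Height gradient: |∂Z/∂n| = 60 m / 683000 m = 8.78×10⁻⁵
On a pressure surface, geostrophic balance gives V_g = (g/f)|∂Z/∂n|:
V_g = 9.81 × 8.78×10⁻⁵ / 6.84×10⁻⁵ = 12.6 m/s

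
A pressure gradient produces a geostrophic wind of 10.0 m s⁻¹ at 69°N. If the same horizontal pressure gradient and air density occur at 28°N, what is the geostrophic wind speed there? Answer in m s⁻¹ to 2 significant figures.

With the same pressure gradient and density, V_g ∝ 1/f ∝ 1/sin φ.
V₂ = V₁ · sin φ₁ / sin φ₂ = 10.0 × sin 69° / sin 28°
V₂ = 10.0 × 0.9336/0.4695 = 20 m s⁻¹

20 m s⁻¹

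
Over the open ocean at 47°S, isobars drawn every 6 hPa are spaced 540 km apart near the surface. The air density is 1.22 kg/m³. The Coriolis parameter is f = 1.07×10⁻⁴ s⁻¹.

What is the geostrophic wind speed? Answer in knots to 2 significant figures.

Pressure gradient: |∂P/∂n| = 600 Pa / 540000 m = 1.11×10⁻³ Pa/m
Geostrophic balance (pressure-gradient force = Coriolis force):
V_g = (1/(fρ)) |∂P/∂n| = 1.11×10⁻³ / (1.07×10⁻⁴ × 1.22) = 8.51 m/s
Converting: 8.51 m/s × 1.944 = 17 knots

17 knots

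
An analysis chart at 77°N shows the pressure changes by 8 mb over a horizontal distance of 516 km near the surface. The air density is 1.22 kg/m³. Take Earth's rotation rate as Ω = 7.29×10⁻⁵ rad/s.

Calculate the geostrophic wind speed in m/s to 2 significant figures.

Coriolis parameter at 77°N:
f = 2Ω sin φ = 2 × 7.29×10⁻⁵ × sin 77° = 1.42×10⁻⁴ s⁻¹
Pressure gradient: |∂P/∂n| = 800 Pa / 516000 m = 1.55×10⁻³ Pa/m
Geostrophic balance (pressure-gradient force = Coriolis force):
V_g = (1/(fρ)) |∂P/∂n| = 1.55×10⁻³ / (1.42×10⁻⁴ × 1.22) = 8.95 m/s

8.9 m/s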